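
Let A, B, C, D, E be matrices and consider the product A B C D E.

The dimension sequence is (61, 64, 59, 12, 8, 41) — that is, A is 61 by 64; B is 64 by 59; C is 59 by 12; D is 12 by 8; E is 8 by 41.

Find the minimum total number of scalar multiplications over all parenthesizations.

87112

Adjacent pairs: AB = 61·64·59 = 230336; BC = 64·59·12 = 45312; CD = 59·12·8 = 5664; DE = 12·8·41 = 3936.
Length 3: A..C: k=1: 0+45312+61·64·12=92160; k=2: 230336+0+61·59·12=273524 → min 92160 | B..D: k=2: 0+5664+64·59·8=35872; k=3: 45312+0+64·12·8=51456 → min 35872 | C..E: k=3: 0+3936+59·12·41=32964; k=4: 5664+0+59·8·41=25016 → min 25016.
Length 4: A..D: k=1: 0+35872+61·64·8=67104; k=2: 230336+5664+61·59·8=264792; k=3: 92160+0+61·12·8=98016 → min 67104 | B..E: k=2: 0+25016+64·59·41=179832; k=3: 45312+3936+64·12·41=80736; k=4: 35872+0+64·8·41=56864 → min 56864.
Length 5: A..E: k=1: 0+56864+61·64·41=216928; k=2: 230336+25016+61·59·41=402911; k=3: 92160+3936+61·12·41=126108; k=4: 67104+0+61·8·41=87112 → min 87112.
Optimal order: ((A (B (C D))) E) with cost 87112.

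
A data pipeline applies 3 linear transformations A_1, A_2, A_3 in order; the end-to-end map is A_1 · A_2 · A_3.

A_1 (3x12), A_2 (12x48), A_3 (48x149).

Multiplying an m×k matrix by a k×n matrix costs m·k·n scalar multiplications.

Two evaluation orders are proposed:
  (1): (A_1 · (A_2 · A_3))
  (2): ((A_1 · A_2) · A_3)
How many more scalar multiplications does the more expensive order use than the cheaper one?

68004

Order (1) = (A_1 · (A_2 · A_3)): (A_2 · A_3): 12×48 by 48×149 → 12×149, cost 12·48·149 = 85824; (A_1 · (A_2 · A_3)): 3×12 by 12×149 → 3×149, cost 3·12·149 = 5364; cumulative 91188. Total 91188.
Order (2) = ((A_1 · A_2) · A_3): (A_1 · A_2): 3×12 by 12×48 → 3×48, cost 3·12·48 = 1728; ((A_1 · A_2) · A_3): 3×48 by 48×149 → 3×149, cost 3·48·149 = 21456; cumulative 23184. Total 23184.
Difference: |91188 − 23184| = 68004.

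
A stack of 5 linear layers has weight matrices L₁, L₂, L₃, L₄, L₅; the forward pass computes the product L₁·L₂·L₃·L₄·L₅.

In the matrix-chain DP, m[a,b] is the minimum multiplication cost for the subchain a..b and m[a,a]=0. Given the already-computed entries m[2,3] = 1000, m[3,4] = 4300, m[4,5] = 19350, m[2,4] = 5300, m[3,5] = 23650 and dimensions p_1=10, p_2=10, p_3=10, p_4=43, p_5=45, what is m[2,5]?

m[2,5] = min over k∈[2,4] of m[2,k]+m[k+1,5]+p_{1}·p_k·p_{5}.
k=2: 0 + 23650 + 10·10·45 = 28150; k=3: 1000 + 19350 + 10·10·45 = 24850; k=4: 5300 + 0 + 10·43·45 = 24650.
Minimum: 24650 at k=4.

24650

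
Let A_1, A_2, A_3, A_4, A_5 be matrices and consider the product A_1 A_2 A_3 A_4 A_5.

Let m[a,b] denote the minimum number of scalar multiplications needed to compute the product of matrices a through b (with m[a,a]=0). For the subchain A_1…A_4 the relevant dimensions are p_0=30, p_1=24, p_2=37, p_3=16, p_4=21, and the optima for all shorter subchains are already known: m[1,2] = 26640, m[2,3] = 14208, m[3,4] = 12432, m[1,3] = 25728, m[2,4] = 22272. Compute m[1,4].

35808

m[1,4] = min over k∈[1,3] of m[1,k]+m[k+1,4]+p_{0}·p_k·p_{4}.
k=1: 0 + 22272 + 30·24·21 = 37392; k=2: 26640 + 12432 + 30·37·21 = 62382; k=3: 25728 + 0 + 30·16·21 = 35808.
Minimum: 35808 at k=3.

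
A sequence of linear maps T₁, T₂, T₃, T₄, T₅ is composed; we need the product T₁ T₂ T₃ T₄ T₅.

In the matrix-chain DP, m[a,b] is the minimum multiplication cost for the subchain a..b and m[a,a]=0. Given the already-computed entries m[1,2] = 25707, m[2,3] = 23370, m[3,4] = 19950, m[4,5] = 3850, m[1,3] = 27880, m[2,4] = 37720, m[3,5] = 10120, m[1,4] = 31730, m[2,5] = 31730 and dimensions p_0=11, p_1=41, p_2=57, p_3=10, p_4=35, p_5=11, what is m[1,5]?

m[1,5] = min over k∈[1,4] of m[1,k]+m[k+1,5]+p_{0}·p_k·p_{5}.
k=1: 0 + 31730 + 11·41·11 = 36691; k=2: 25707 + 10120 + 11·57·11 = 42724; k=3: 27880 + 3850 + 11·10·11 = 32940; k=4: 31730 + 0 + 11·35·11 = 35965.
Minimum: 32940 at k=3.

32940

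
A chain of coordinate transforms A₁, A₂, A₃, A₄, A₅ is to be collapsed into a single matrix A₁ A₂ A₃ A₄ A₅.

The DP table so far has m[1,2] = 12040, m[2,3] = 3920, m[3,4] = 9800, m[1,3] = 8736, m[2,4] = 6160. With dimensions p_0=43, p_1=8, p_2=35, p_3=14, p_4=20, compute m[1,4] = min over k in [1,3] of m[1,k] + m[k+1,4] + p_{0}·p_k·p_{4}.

13040

m[1,4] = min over k∈[1,3] of m[1,k]+m[k+1,4]+p_{0}·p_k·p_{4}.
k=1: 0 + 6160 + 43·8·20 = 13040; k=2: 12040 + 9800 + 43·35·20 = 51940; k=3: 8736 + 0 + 43·14·20 = 20776.
Minimum: 13040 at k=1.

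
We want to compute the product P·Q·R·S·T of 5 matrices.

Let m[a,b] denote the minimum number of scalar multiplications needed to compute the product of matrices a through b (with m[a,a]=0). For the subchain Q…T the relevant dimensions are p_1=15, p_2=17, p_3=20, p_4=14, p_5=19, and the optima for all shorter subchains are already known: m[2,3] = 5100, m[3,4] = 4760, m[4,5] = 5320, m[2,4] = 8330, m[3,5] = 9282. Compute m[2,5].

m[2,5] = min over k∈[2,4] of m[2,k]+m[k+1,5]+p_{1}·p_k·p_{5}.
k=2: 0 + 9282 + 15·17·19 = 14127; k=3: 5100 + 5320 + 15·20·19 = 16120; k=4: 8330 + 0 + 15·14·19 = 12320.
Minimum: 12320 at k=4.

12320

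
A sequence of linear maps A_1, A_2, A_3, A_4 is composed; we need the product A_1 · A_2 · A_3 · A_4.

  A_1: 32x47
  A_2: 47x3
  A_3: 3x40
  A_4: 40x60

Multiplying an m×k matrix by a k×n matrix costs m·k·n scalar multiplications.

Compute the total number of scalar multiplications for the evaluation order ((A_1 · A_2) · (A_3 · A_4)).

(A_1 · A_2): 32×47 by 47×3 → 32×3, cost 32·47·3 = 4512
(A_3 · A_4): 3×40 by 40×60 → 3×60, cost 3·40·60 = 7200
((A_1 · A_2) · (A_3 · A_4)): 32×3 by 3×60 → 32×60, cost 32·3·60 = 5760; cumulative 17472
Total: 17472 scalar multiplications.

17472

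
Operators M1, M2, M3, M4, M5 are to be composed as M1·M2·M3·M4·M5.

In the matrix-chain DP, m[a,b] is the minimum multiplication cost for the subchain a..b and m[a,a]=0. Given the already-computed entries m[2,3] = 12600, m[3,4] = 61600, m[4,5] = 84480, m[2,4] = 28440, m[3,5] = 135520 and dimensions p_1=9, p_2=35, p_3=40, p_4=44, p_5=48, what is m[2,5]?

m[2,5] = min over k∈[2,4] of m[2,k]+m[k+1,5]+p_{1}·p_k·p_{5}.
k=2: 0 + 135520 + 9·35·48 = 150640; k=3: 12600 + 84480 + 9·40·48 = 114360; k=4: 28440 + 0 + 9·44·48 = 47448.
Minimum: 47448 at k=4.

47448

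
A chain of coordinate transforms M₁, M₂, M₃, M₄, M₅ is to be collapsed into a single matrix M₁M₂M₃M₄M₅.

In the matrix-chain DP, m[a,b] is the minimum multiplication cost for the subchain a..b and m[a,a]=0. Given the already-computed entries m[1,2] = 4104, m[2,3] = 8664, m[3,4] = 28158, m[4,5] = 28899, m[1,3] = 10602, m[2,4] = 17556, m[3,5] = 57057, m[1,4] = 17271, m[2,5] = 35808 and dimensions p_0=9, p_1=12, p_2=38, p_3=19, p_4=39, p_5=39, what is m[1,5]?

30960

m[1,5] = min over k∈[1,4] of m[1,k]+m[k+1,5]+p_{0}·p_k·p_{5}.
k=1: 0 + 35808 + 9·12·39 = 40020; k=2: 4104 + 57057 + 9·38·39 = 74499; k=3: 10602 + 28899 + 9·19·39 = 46170; k=4: 17271 + 0 + 9·39·39 = 30960.
Minimum: 30960 at k=4.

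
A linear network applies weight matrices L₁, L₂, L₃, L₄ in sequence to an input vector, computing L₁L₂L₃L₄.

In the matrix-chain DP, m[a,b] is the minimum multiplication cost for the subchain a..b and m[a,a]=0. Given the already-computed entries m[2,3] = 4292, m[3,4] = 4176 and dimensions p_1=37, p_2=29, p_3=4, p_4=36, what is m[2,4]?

m[2,4] = min over k∈[2,3] of m[2,k]+m[k+1,4]+p_{1}·p_k·p_{4}.
k=2: 0 + 4176 + 37·29·36 = 42804; k=3: 4292 + 0 + 37·4·36 = 9620.
Minimum: 9620 at k=3.

9620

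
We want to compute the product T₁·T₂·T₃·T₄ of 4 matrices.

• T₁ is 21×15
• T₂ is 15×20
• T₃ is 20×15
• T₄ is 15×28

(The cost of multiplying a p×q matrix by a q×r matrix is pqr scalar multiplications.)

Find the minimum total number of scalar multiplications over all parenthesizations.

18045

Adjacent pairs: T₁T₂ = 21·15·20 = 6300; T₂T₃ = 15·20·15 = 4500; T₃T₄ = 20·15·28 = 8400.
Length 3: T₁..T₃: k=1: 0+4500+21·15·15=9225; k=2: 6300+0+21·20·15=12600 → min 9225 | T₂..T₄: k=2: 0+8400+15·20·28=16800; k=3: 4500+0+15·15·28=10800 → min 10800.
Length 4: T₁..T₄: k=1: 0+10800+21·15·28=19620; k=2: 6300+8400+21·20·28=26460; k=3: 9225+0+21·15·28=18045 → min 18045.
Optimal order: ((T₁·(T₂·T₃))·T₄) with cost 18045.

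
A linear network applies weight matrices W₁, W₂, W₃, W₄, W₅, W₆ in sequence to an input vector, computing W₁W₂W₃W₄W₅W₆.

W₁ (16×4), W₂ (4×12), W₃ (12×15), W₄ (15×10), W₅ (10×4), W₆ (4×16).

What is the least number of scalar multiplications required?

Adjacent pairs: W₁W₂ = 16·4·12 = 768; W₂W₃ = 4·12·15 = 720; W₃W₄ = 12·15·10 = 1800; W₄W₅ = 15·10·4 = 600; W₅W₆ = 10·4·16 = 640.
Length 3: W₁..W₃: k=1: 0+720+16·4·15=1680; k=2: 768+0+16·12·15=3648 → min 1680 | W₂..W₄: k=2: 0+1800+4·12·10=2280; k=3: 720+0+4·15·10=1320 → min 1320 | W₃..W₅: k=3: 0+600+12·15·4=1320; k=4: 1800+0+12·10·4=2280 → min 1320 | W₄..W₆: k=4: 0+640+15·10·16=3040; k=5: 600+0+15·4·16=1560 → min 1560.
Length 4: W₁..W₄: k=1: 0+1320+16·4·10=1960; k=2: 768+1800+16·12·10=4488; k=3: 1680+0+16·15·10=4080 → min 1960 | W₂..W₅: k=2: 0+1320+4·12·4=1512; k=3: 720+600+4·15·4=1560; k=4: 1320+0+4·10·4=1480 → min 1480 | W₃..W₆: k=3: 0+1560+12·15·16=4440; k=4: 1800+640+12·10·16=4360; k=5: 1320+0+12·4·16=2088 → min 2088.
Length 5: W₁..W₅: k=1: 0+1480+16·4·4=1736; k=2: 768+1320+16·12·4=2856; k=3: 1680+600+16·15·4=3240; k=4: 1960+0+16·10·4=2600 → min 1736 | W₂..W₆: k=2: 0+2088+4·12·16=2856; k=3: 720+1560+4·15·16=3240; k=4: 1320+640+4·10·16=2600; k=5: 1480+0+4·4·16=1736 → min 1736.
Length 6: W₁..W₆: k=1: 0+1736+16·4·16=2760; k=2: 768+2088+16·12·16=5928; k=3: 1680+1560+16·15·16=7080; k=4: 1960+640+16·10·16=5160; k=5: 1736+0+16·4·16=2760 → min 2760.
Optimal order: (W₁((((W₂W₃)W₄)W₅)W₆)) with cost 2760.

2760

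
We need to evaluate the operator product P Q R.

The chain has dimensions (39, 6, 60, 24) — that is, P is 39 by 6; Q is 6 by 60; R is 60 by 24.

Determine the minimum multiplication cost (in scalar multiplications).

14256

Order (P (Q R)): (Q R): 6×60 by 60×24 → 6×24, cost 6·60·24 = 8640; (P (Q R)): 39×6 by 6×24 → 39×24, cost 39·6·24 = 5616; cumulative 14256. Total 14256.
Order ((P Q) R): (P Q): 39×6 by 6×60 → 39×60, cost 39·6·60 = 14040; ((P Q) R): 39×60 by 60×24 → 39×24, cost 39·60·24 = 56160; cumulative 70200. Total 70200.
Minimum: 14256.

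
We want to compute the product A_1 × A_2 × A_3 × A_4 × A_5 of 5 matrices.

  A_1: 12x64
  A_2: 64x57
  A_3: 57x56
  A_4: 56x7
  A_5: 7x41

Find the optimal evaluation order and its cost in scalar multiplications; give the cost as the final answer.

56700

Adjacent pairs: A_1A_2 = 12·64·57 = 43776; A_2A_3 = 64·57·56 = 204288; A_3A_4 = 57·56·7 = 22344; A_4A_5 = 56·7·41 = 16072.
Length 3: A_1..A_3: k=1: 0+204288+12·64·56=247296; k=2: 43776+0+12·57·56=82080 → min 82080 | A_2..A_4: k=2: 0+22344+64·57·7=47880; k=3: 204288+0+64·56·7=229376 → min 47880 | A_3..A_5: k=3: 0+16072+57·56·41=146944; k=4: 22344+0+57·7·41=38703 → min 38703.
Length 4: A_1..A_4: k=1: 0+47880+12·64·7=53256; k=2: 43776+22344+12·57·7=70908; k=3: 82080+0+12·56·7=86784 → min 53256 | A_2..A_5: k=2: 0+38703+64·57·41=188271; k=3: 204288+16072+64·56·41=367304; k=4: 47880+0+64·7·41=66248 → min 66248.
Length 5: A_1..A_5: k=1: 0+66248+12·64·41=97736; k=2: 43776+38703+12·57·41=110523; k=3: 82080+16072+12·56·41=125704; k=4: 53256+0+12·7·41=56700 → min 56700.
Optimal parenthesization: ((A_1 × (A_2 × (A_3 × A_4))) × A_5) with cost 56700.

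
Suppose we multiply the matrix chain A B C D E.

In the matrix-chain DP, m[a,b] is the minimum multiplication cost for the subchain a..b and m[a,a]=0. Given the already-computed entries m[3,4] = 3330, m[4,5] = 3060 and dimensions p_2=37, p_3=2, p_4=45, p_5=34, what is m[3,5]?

5576

m[3,5] = min over k∈[3,4] of m[3,k]+m[k+1,5]+p_{2}·p_k·p_{5}.
k=3: 0 + 3060 + 37·2·34 = 5576; k=4: 3330 + 0 + 37·45·34 = 59940.
Minimum: 5576 at k=3.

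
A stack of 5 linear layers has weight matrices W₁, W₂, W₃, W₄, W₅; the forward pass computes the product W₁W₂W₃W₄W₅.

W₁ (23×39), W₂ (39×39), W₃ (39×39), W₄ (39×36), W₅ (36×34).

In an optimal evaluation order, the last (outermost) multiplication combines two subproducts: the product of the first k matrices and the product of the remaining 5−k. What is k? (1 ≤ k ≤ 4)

4

Adjacent pairs: W₁W₂ = 23·39·39 = 34983; W₂W₃ = 39·39·39 = 59319; W₃W₄ = 39·39·36 = 54756; W₄W₅ = 39·36·34 = 47736.
Length 3: W₁..W₃: k=1: 0+59319+23·39·39=94302; k=2: 34983+0+23·39·39=69966 → min 69966 | W₂..W₄: k=2: 0+54756+39·39·36=109512; k=3: 59319+0+39·39·36=114075 → min 109512 | W₃..W₅: k=3: 0+47736+39·39·34=99450; k=4: 54756+0+39·36·34=102492 → min 99450.
Length 4: W₁..W₄: k=1: 0+109512+23·39·36=141804; k=2: 34983+54756+23·39·36=122031; k=3: 69966+0+23·39·36=102258 → min 102258 | W₂..W₅: k=2: 0+99450+39·39·34=151164; k=3: 59319+47736+39·39·34=158769; k=4: 109512+0+39·36·34=157248 → min 151164.
Top-level splits: k=1: (W₁..W₁)·(W₂..W₅) → 0+151164+23·39·34 = 181662; k=2: (W₁..W₂)·(W₃..W₅) → 34983+99450+23·39·34 = 164931; k=3: (W₁..W₃)·(W₄..W₅) → 69966+47736+23·39·34 = 148200; k=4: (W₁..W₄)·(W₅..W₅) → 102258+0+23·36·34 = 130410.
Best split is after W₄, i.e. k = 4.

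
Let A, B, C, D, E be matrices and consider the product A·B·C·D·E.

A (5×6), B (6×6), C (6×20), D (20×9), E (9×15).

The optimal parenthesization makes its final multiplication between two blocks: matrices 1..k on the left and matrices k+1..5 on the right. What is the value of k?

4

Adjacent pairs: AB = 5·6·6 = 180; BC = 6·6·20 = 720; CD = 6·20·9 = 1080; DE = 20·9·15 = 2700.
Length 3: A..C: k=1: 0+720+5·6·20=1320; k=2: 180+0+5·6·20=780 → min 780 | B..D: k=2: 0+1080+6·6·9=1404; k=3: 720+0+6·20·9=1800 → min 1404 | C..E: k=3: 0+2700+6·20·15=4500; k=4: 1080+0+6·9·15=1890 → min 1890.
Length 4: A..D: k=1: 0+1404+5·6·9=1674; k=2: 180+1080+5·6·9=1530; k=3: 780+0+5·20·9=1680 → min 1530 | B..E: k=2: 0+1890+6·6·15=2430; k=3: 720+2700+6·20·15=5220; k=4: 1404+0+6·9·15=2214 → min 2214.
Top-level splits: k=1: (A..A)·(B..E) → 0+2214+5·6·15 = 2664; k=2: (A..B)·(C..E) → 180+1890+5·6·15 = 2520; k=3: (A..C)·(D..E) → 780+2700+5·20·15 = 4980; k=4: (A..D)·(E..E) → 1530+0+5·9·15 = 2205.
Best split is after D, i.e. k = 4.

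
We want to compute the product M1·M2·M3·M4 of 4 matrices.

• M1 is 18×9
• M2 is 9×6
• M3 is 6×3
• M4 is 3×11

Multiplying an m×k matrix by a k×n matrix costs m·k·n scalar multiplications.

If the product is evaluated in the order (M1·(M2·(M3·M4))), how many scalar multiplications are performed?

(M3·M4): 6×3 by 3×11 → 6×11, cost 6·3·11 = 198
(M2·(M3·M4)): 9×6 by 6×11 → 9×11, cost 9·6·11 = 594; cumulative 792
(M1·(M2·(M3·M4))): 18×9 by 9×11 → 18×11, cost 18·9·11 = 1782; cumulative 2574
Total: 2574 scalar multiplications.

2574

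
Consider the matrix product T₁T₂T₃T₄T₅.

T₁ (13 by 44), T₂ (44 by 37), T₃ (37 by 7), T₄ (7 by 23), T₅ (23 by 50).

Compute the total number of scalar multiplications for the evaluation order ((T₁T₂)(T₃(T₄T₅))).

(T₁T₂): 13×44 by 44×37 → 13×37, cost 13·44·37 = 21164
(T₄T₅): 7×23 by 23×50 → 7×50, cost 7·23·50 = 8050
(T₃(T₄T₅)): 37×7 by 7×50 → 37×50, cost 37·7·50 = 12950; cumulative 21000
((T₁T₂)(T₃(T₄T₅))): 13×37 by 37×50 → 13×50, cost 13·37·50 = 24050; cumulative 66214
Total: 66214 scalar multiplications.

66214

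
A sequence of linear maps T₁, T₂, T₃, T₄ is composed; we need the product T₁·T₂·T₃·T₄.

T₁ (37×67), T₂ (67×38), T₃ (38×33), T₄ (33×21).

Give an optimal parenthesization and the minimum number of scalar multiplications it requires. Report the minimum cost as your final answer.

131859

Adjacent pairs: T₁T₂ = 37·67·38 = 94202; T₂T₃ = 67·38·33 = 84018; T₃T₄ = 38·33·21 = 26334.
Length 3: T₁..T₃: k=1: 0+84018+37·67·33=165825; k=2: 94202+0+37·38·33=140600 → min 140600 | T₂..T₄: k=2: 0+26334+67·38·21=79800; k=3: 84018+0+67·33·21=130449 → min 79800.
Length 4: T₁..T₄: k=1: 0+79800+37·67·21=131859; k=2: 94202+26334+37·38·21=150062; k=3: 140600+0+37·33·21=166241 → min 131859.
Optimal parenthesization: (T₁·(T₂·(T₃·T₄))) with cost 131859.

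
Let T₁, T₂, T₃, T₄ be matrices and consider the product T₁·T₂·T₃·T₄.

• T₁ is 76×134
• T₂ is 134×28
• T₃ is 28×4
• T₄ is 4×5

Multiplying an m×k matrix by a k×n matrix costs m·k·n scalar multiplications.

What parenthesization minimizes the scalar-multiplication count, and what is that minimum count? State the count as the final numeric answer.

57264

Adjacent pairs: T₁T₂ = 76·134·28 = 285152; T₂T₃ = 134·28·4 = 15008; T₃T₄ = 28·4·5 = 560.
Length 3: T₁..T₃: k=1: 0+15008+76·134·4=55744; k=2: 285152+0+76·28·4=293664 → min 55744 | T₂..T₄: k=2: 0+560+134·28·5=19320; k=3: 15008+0+134·4·5=17688 → min 17688.
Length 4: T₁..T₄: k=1: 0+17688+76·134·5=68608; k=2: 285152+560+76·28·5=296352; k=3: 55744+0+76·4·5=57264 → min 57264.
Optimal parenthesization: ((T₁·(T₂·T₃))·T₄) with cost 57264.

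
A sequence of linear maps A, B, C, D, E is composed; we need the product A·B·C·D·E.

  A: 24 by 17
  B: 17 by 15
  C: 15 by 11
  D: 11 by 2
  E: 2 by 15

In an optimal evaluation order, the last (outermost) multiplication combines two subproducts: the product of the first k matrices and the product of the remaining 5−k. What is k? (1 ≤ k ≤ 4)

4

Adjacent pairs: AB = 24·17·15 = 6120; BC = 17·15·11 = 2805; CD = 15·11·2 = 330; DE = 11·2·15 = 330.
Length 3: A..C: k=1: 0+2805+24·17·11=7293; k=2: 6120+0+24·15·11=10080 → min 7293 | B..D: k=2: 0+330+17·15·2=840; k=3: 2805+0+17·11·2=3179 → min 840 | C..E: k=3: 0+330+15·11·15=2805; k=4: 330+0+15·2·15=780 → min 780.
Length 4: A..D: k=1: 0+840+24·17·2=1656; k=2: 6120+330+24·15·2=7170; k=3: 7293+0+24·11·2=7821 → min 1656 | B..E: k=2: 0+780+17·15·15=4605; k=3: 2805+330+17·11·15=5940; k=4: 840+0+17·2·15=1350 → min 1350.
Top-level splits: k=1: (A..A)·(B..E) → 0+1350+24·17·15 = 7470; k=2: (A..B)·(C..E) → 6120+780+24·15·15 = 12300; k=3: (A..C)·(D..E) → 7293+330+24·11·15 = 11583; k=4: (A..D)·(E..E) → 1656+0+24·2·15 = 2376.
Best split is after D, i.e. k = 4.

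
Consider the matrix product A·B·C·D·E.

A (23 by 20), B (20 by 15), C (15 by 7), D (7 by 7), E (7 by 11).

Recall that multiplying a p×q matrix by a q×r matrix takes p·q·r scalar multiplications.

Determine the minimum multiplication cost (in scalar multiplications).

7630

Adjacent pairs: AB = 23·20·15 = 6900; BC = 20·15·7 = 2100; CD = 15·7·7 = 735; DE = 7·7·11 = 539.
Length 3: A..C: k=1: 0+2100+23·20·7=5320; k=2: 6900+0+23·15·7=9315 → min 5320 | B..D: k=2: 0+735+20·15·7=2835; k=3: 2100+0+20·7·7=3080 → min 2835 | C..E: k=3: 0+539+15·7·11=1694; k=4: 735+0+15·7·11=1890 → min 1694.
Length 4: A..D: k=1: 0+2835+23·20·7=6055; k=2: 6900+735+23·15·7=10050; k=3: 5320+0+23·7·7=6447 → min 6055 | B..E: k=2: 0+1694+20·15·11=4994; k=3: 2100+539+20·7·11=4179; k=4: 2835+0+20·7·11=4375 → min 4179.
Length 5: A..E: k=1: 0+4179+23·20·11=9239; k=2: 6900+1694+23·15·11=12389; k=3: 5320+539+23·7·11=7630; k=4: 6055+0+23·7·11=7826 → min 7630.
Optimal order: ((A·(B·C))·(D·E)) with cost 7630.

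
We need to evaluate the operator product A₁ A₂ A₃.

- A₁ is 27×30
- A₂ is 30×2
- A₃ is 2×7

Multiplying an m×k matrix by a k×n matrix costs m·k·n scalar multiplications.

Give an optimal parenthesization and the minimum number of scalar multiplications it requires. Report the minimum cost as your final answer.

1998

(A₁ (A₂ A₃)): cost 6090.
((A₁ A₂) A₃): cost 1998.
Optimal: ((A₁ A₂) A₃) with cost 1998.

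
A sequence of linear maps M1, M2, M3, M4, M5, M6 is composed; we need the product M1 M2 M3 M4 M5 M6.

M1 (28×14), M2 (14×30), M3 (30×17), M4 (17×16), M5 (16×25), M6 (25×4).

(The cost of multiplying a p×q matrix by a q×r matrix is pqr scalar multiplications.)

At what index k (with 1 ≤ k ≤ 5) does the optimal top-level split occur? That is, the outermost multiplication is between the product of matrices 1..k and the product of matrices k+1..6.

1

Adjacent pairs: M1M2 = 28·14·30 = 11760; M2M3 = 14·30·17 = 7140; M3M4 = 30·17·16 = 8160; M4M5 = 17·16·25 = 6800; M5M6 = 16·25·4 = 1600.
Length 3: M1..M3: k=1: 0+7140+28·14·17=13804; k=2: 11760+0+28·30·17=26040 → min 13804 | M2..M4: k=2: 0+8160+14·30·16=14880; k=3: 7140+0+14·17·16=10948 → min 10948 | M3..M5: k=3: 0+6800+30·17·25=19550; k=4: 8160+0+30·16·25=20160 → min 19550 | M4..M6: k=4: 0+1600+17·16·4=2688; k=5: 6800+0+17·25·4=8500 → min 2688.
Length 4: M1..M4: k=1: 0+10948+28·14·16=17220; k=2: 11760+8160+28·30·16=33360; k=3: 13804+0+28·17·16=21420 → min 17220 | M2..M5: k=2: 0+19550+14·30·25=30050; k=3: 7140+6800+14·17·25=19890; k=4: 10948+0+14·16·25=16548 → min 16548 | M3..M6: k=3: 0+2688+30·17·4=4728; k=4: 8160+1600+30·16·4=11680; k=5: 19550+0+30·25·4=22550 → min 4728.
Length 5: M1..M5: k=1: 0+16548+28·14·25=26348; k=2: 11760+19550+28·30·25=52310; k=3: 13804+6800+28·17·25=32504; k=4: 17220+0+28·16·25=28420 → min 26348 | M2..M6: k=2: 0+4728+14·30·4=6408; k=3: 7140+2688+14·17·4=10780; k=4: 10948+1600+14·16·4=13444; k=5: 16548+0+14·25·4=17948 → min 6408.
Top-level splits: k=1: (M1..M1)·(M2..M6) → 0+6408+28·14·4 = 7976; k=2: (M1..M2)·(M3..M6) → 11760+4728+28·30·4 = 19848; k=3: (M1..M3)·(M4..M6) → 13804+2688+28·17·4 = 18396; k=4: (M1..M4)·(M5..M6) → 17220+1600+28·16·4 = 20612; k=5: (M1..M5)·(M6..M6) → 26348+0+28·25·4 = 29148.
Best split is after M1, i.e. k = 1.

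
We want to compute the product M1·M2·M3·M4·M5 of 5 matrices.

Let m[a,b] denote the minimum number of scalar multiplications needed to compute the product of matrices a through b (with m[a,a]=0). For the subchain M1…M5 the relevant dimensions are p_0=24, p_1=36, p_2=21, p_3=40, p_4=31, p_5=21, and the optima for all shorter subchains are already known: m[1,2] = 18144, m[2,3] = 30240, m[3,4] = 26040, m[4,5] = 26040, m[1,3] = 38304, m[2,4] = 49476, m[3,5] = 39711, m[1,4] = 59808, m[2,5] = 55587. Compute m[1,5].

68439

m[1,5] = min over k∈[1,4] of m[1,k]+m[k+1,5]+p_{0}·p_k·p_{5}.
k=1: 0 + 55587 + 24·36·21 = 73731; k=2: 18144 + 39711 + 24·21·21 = 68439; k=3: 38304 + 26040 + 24·40·21 = 84504; k=4: 59808 + 0 + 24·31·21 = 75432.
Minimum: 68439 at k=2.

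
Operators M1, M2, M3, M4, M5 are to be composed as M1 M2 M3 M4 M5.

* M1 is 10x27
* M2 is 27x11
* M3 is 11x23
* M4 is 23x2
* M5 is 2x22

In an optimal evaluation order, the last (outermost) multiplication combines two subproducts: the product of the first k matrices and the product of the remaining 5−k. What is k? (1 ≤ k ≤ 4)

Adjacent pairs: M1M2 = 10·27·11 = 2970; M2M3 = 27·11·23 = 6831; M3M4 = 11·23·2 = 506; M4M5 = 23·2·22 = 1012.
Length 3: M1..M3: k=1: 0+6831+10·27·23=13041; k=2: 2970+0+10·11·23=5500 → min 5500 | M2..M4: k=2: 0+506+27·11·2=1100; k=3: 6831+0+27·23·2=8073 → min 1100 | M3..M5: k=3: 0+1012+11·23·22=6578; k=4: 506+0+11·2·22=990 → min 990.
Length 4: M1..M4: k=1: 0+1100+10·27·2=1640; k=2: 2970+506+10·11·2=3696; k=3: 5500+0+10·23·2=5960 → min 1640 | M2..M5: k=2: 0+990+27·11·22=7524; k=3: 6831+1012+27·23·22=21505; k=4: 1100+0+27·2·22=2288 → min 2288.
Top-level splits: k=1: (M1..M1)·(M2..M5) → 0+2288+10·27·22 = 8228; k=2: (M1..M2)·(M3..M5) → 2970+990+10·11·22 = 6380; k=3: (M1..M3)·(M4..M5) → 5500+1012+10·23·22 = 11572; k=4: (M1..M4)·(M5..M5) → 1640+0+10·2·22 = 2080.
Best split is after M4, i.e. k = 4.

4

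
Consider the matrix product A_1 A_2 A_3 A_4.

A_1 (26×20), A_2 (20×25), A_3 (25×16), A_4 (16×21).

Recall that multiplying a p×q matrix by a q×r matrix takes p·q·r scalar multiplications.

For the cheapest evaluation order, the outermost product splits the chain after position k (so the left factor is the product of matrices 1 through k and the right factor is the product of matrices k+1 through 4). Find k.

3

Adjacent pairs: A_1A_2 = 26·20·25 = 13000; A_2A_3 = 20·25·16 = 8000; A_3A_4 = 25·16·21 = 8400.
Length 3: A_1..A_3: k=1: 0+8000+26·20·16=16320; k=2: 13000+0+26·25·16=23400 → min 16320 | A_2..A_4: k=2: 0+8400+20·25·21=18900; k=3: 8000+0+20·16·21=14720 → min 14720.
Top-level splits: k=1: (A_1..A_1)·(A_2..A_4) → 0+14720+26·20·21 = 25640; k=2: (A_1..A_2)·(A_3..A_4) → 13000+8400+26·25·21 = 35050; k=3: (A_1..A_3)·(A_4..A_4) → 16320+0+26·16·21 = 25056.
Best split is after A_3, i.e. k = 3.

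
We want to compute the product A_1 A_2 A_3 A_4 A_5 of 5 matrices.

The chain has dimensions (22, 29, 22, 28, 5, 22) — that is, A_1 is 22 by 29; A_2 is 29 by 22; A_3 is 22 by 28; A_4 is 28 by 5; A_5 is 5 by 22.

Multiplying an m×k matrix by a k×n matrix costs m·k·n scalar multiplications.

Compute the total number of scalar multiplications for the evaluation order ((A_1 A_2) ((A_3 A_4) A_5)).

30184

(A_1 A_2): 22×29 by 29×22 → 22×22, cost 22·29·22 = 14036
(A_3 A_4): 22×28 by 28×5 → 22×5, cost 22·28·5 = 3080
((A_3 A_4) A_5): 22×5 by 5×22 → 22×22, cost 22·5·22 = 2420; cumulative 5500
((A_1 A_2) ((A_3 A_4) A_5)): 22×22 by 22×22 → 22×22, cost 22·22·22 = 10648; cumulative 30184
Total: 30184 scalar multiplications.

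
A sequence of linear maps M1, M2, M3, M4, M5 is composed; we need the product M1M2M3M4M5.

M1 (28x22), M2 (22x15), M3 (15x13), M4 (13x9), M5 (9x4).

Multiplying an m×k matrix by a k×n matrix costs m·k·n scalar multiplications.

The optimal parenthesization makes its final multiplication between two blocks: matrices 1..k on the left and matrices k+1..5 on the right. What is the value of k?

Adjacent pairs: M1M2 = 28·22·15 = 9240; M2M3 = 22·15·13 = 4290; M3M4 = 15·13·9 = 1755; M4M5 = 13·9·4 = 468.
Length 3: M1..M3: k=1: 0+4290+28·22·13=12298; k=2: 9240+0+28·15·13=14700 → min 12298 | M2..M4: k=2: 0+1755+22·15·9=4725; k=3: 4290+0+22·13·9=6864 → min 4725 | M3..M5: k=3: 0+468+15·13·4=1248; k=4: 1755+0+15·9·4=2295 → min 1248.
Length 4: M1..M4: k=1: 0+4725+28·22·9=10269; k=2: 9240+1755+28·15·9=14775; k=3: 12298+0+28·13·9=15574 → min 10269 | M2..M5: k=2: 0+1248+22·15·4=2568; k=3: 4290+468+22·13·4=5902; k=4: 4725+0+22·9·4=5517 → min 2568.
Top-level splits: k=1: (M1..M1)·(M2..M5) → 0+2568+28·22·4 = 5032; k=2: (M1..M2)·(M3..M5) → 9240+1248+28·15·4 = 12168; k=3: (M1..M3)·(M4..M5) → 12298+468+28·13·4 = 14222; k=4: (M1..M4)·(M5..M5) → 10269+0+28·9·4 = 11277.
Best split is after M1, i.e. k = 1.

1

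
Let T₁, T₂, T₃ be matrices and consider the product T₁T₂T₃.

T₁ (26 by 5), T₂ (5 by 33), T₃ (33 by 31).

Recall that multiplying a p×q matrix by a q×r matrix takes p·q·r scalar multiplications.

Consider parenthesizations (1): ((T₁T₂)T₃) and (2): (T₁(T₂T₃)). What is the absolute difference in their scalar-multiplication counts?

Order (1) = ((T₁T₂)T₃): (T₁T₂): 26×5 by 5×33 → 26×33, cost 26·5·33 = 4290; ((T₁T₂)T₃): 26×33 by 33×31 → 26×31, cost 26·33·31 = 26598; cumulative 30888. Total 30888.
Order (2) = (T₁(T₂T₃)): (T₂T₃): 5×33 by 33×31 → 5×31, cost 5·33·31 = 5115; (T₁(T₂T₃)): 26×5 by 5×31 → 26×31, cost 26·5·31 = 4030; cumulative 9145. Total 9145.
Difference: |30888 − 9145| = 21743.

21743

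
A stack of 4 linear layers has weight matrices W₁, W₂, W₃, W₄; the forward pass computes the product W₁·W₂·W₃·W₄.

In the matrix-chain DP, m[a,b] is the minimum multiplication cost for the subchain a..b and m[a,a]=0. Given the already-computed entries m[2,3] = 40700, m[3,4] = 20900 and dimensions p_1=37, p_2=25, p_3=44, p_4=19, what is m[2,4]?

38475

m[2,4] = min over k∈[2,3] of m[2,k]+m[k+1,4]+p_{1}·p_k·p_{4}.
k=2: 0 + 20900 + 37·25·19 = 38475; k=3: 40700 + 0 + 37·44·19 = 71632.
Minimum: 38475 at k=2.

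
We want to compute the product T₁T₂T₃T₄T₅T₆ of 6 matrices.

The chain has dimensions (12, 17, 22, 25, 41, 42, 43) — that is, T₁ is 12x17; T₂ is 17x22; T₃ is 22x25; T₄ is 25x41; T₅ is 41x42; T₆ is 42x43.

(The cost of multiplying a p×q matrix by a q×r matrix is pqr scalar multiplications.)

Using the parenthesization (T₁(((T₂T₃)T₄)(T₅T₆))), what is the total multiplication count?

(T₂T₃): 17×22 by 22×25 → 17×25, cost 17·22·25 = 9350
((T₂T₃)T₄): 17×25 by 25×41 → 17×41, cost 17·25·41 = 17425; cumulative 26775
(T₅T₆): 41×42 by 42×43 → 41×43, cost 41·42·43 = 74046
(((T₂T₃)T₄)(T₅T₆)): 17×41 by 41×43 → 17×43, cost 17·41·43 = 29971; cumulative 130792
(T₁(((T₂T₃)T₄)(T₅T₆))): 12×17 by 17×43 → 12×43, cost 12·17·43 = 8772; cumulative 139564
Total: 139564 scalar multiplications.

139564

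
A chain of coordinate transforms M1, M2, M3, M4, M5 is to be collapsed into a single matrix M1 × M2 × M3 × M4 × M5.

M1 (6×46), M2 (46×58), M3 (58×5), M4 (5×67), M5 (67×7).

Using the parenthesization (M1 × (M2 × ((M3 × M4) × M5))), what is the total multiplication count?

(M3 × M4): 58×5 by 5×67 → 58×67, cost 58·5·67 = 19430
((M3 × M4) × M5): 58×67 by 67×7 → 58×7, cost 58·67·7 = 27202; cumulative 46632
(M2 × ((M3 × M4) × M5)): 46×58 by 58×7 → 46×7, cost 46·58·7 = 18676; cumulative 65308
(M1 × (M2 × ((M3 × M4) × M5))): 6×46 by 46×7 → 6×7, cost 6·46·7 = 1932; cumulative 67240
Total: 67240 scalar multiplications.

67240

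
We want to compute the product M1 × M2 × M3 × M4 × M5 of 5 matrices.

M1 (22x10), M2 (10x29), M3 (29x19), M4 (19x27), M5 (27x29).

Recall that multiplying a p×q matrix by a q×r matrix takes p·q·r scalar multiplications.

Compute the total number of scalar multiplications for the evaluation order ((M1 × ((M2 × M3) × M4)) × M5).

33806

(M2 × M3): 10×29 by 29×19 → 10×19, cost 10·29·19 = 5510
((M2 × M3) × M4): 10×19 by 19×27 → 10×27, cost 10·19·27 = 5130; cumulative 10640
(M1 × ((M2 × M3) × M4)): 22×10 by 10×27 → 22×27, cost 22·10·27 = 5940; cumulative 16580
((M1 × ((M2 × M3) × M4)) × M5): 22×27 by 27×29 → 22×29, cost 22·27·29 = 17226; cumulative 33806
Total: 33806 scalar multiplications.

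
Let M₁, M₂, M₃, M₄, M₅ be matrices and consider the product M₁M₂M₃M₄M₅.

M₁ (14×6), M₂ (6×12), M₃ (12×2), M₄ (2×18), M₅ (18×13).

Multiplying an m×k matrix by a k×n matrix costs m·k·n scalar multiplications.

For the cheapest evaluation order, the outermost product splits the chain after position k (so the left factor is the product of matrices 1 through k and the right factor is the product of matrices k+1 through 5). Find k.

Adjacent pairs: M₁M₂ = 14·6·12 = 1008; M₂M₃ = 6·12·2 = 144; M₃M₄ = 12·2·18 = 432; M₄M₅ = 2·18·13 = 468.
Length 3: M₁..M₃: k=1: 0+144+14·6·2=312; k=2: 1008+0+14·12·2=1344 → min 312 | M₂..M₄: k=2: 0+432+6·12·18=1728; k=3: 144+0+6·2·18=360 → min 360 | M₃..M₅: k=3: 0+468+12·2·13=780; k=4: 432+0+12·18·13=3240 → min 780.
Length 4: M₁..M₄: k=1: 0+360+14·6·18=1872; k=2: 1008+432+14·12·18=4464; k=3: 312+0+14·2·18=816 → min 816 | M₂..M₅: k=2: 0+780+6·12·13=1716; k=3: 144+468+6·2·13=768; k=4: 360+0+6·18·13=1764 → min 768.
Top-level splits: k=1: (M₁..M₁)·(M₂..M₅) → 0+768+14·6·13 = 1860; k=2: (M₁..M₂)·(M₃..M₅) → 1008+780+14·12·13 = 3972; k=3: (M₁..M₃)·(M₄..M₅) → 312+468+14·2·13 = 1144; k=4: (M₁..M₄)·(M₅..M₅) → 816+0+14·18·13 = 4092.
Best split is after M₃, i.e. k = 3.

3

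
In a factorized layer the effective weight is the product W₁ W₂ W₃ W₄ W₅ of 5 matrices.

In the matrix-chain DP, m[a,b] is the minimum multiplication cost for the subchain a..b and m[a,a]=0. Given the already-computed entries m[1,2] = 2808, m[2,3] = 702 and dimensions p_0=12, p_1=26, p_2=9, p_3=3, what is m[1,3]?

m[1,3] = min over k∈[1,2] of m[1,k]+m[k+1,3]+p_{0}·p_k·p_{3}.
k=1: 0 + 702 + 12·26·3 = 1638; k=2: 2808 + 0 + 12·9·3 = 3132.
Minimum: 1638 at k=1.

1638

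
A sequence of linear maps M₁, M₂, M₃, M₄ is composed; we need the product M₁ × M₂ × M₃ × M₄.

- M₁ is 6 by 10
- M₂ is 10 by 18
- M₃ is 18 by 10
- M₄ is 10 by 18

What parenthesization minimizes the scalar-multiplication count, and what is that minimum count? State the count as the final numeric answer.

Adjacent pairs: M₁M₂ = 6·10·18 = 1080; M₂M₃ = 10·18·10 = 1800; M₃M₄ = 18·10·18 = 3240.
Length 3: M₁..M₃: k=1: 0+1800+6·10·10=2400; k=2: 1080+0+6·18·10=2160 → min 2160 | M₂..M₄: k=2: 0+3240+10·18·18=6480; k=3: 1800+0+10·10·18=3600 → min 3600.
Length 4: M₁..M₄: k=1: 0+3600+6·10·18=4680; k=2: 1080+3240+6·18·18=6264; k=3: 2160+0+6·10·18=3240 → min 3240.
Optimal parenthesization: (((M₁ × M₂) × M₃) × M₄) with cost 3240.

3240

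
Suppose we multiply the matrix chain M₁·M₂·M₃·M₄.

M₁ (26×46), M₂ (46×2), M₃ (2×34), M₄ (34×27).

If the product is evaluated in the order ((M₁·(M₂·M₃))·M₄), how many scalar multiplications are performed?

(M₂·M₃): 46×2 by 2×34 → 46×34, cost 46·2·34 = 3128
(M₁·(M₂·M₃)): 26×46 by 46×34 → 26×34, cost 26·46·34 = 40664; cumulative 43792
((M₁·(M₂·M₃))·M₄): 26×34 by 34×27 → 26×27, cost 26·34·27 = 23868; cumulative 67660
Total: 67660 scalar multiplications.

67660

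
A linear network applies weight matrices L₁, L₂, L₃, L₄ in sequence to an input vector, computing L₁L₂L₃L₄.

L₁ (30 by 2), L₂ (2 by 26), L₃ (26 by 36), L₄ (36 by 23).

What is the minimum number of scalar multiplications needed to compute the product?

Adjacent pairs: L₁L₂ = 30·2·26 = 1560; L₂L₃ = 2·26·36 = 1872; L₃L₄ = 26·36·23 = 21528.
Length 3: L₁..L₃: k=1: 0+1872+30·2·36=4032; k=2: 1560+0+30·26·36=29640 → min 4032 | L₂..L₄: k=2: 0+21528+2·26·23=22724; k=3: 1872+0+2·36·23=3528 → min 3528.
Length 4: L₁..L₄: k=1: 0+3528+30·2·23=4908; k=2: 1560+21528+30·26·23=41028; k=3: 4032+0+30·36·23=28872 → min 4908.
Optimal order: (L₁((L₂L₃)L₄)) with cost 4908.

4908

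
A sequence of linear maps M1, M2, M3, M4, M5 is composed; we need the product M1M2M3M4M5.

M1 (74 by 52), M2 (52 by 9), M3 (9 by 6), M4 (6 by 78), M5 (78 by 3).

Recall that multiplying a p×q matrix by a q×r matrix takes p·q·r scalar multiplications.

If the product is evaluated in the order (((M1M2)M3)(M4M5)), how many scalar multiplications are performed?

(M1M2): 74×52 by 52×9 → 74×9, cost 74·52·9 = 34632
((M1M2)M3): 74×9 by 9×6 → 74×6, cost 74·9·6 = 3996; cumulative 38628
(M4M5): 6×78 by 78×3 → 6×3, cost 6·78·3 = 1404
(((M1M2)M3)(M4M5)): 74×6 by 6×3 → 74×3, cost 74·6·3 = 1332; cumulative 41364
Total: 41364 scalar multiplications.

41364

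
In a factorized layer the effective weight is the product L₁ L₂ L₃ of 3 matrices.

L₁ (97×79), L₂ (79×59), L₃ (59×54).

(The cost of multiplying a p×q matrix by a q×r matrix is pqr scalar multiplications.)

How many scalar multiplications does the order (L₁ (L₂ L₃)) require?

665496

(L₂ L₃): 79×59 by 59×54 → 79×54, cost 79·59·54 = 251694
(L₁ (L₂ L₃)): 97×79 by 79×54 → 97×54, cost 97·79·54 = 413802; cumulative 665496
Total: 665496 scalar multiplications.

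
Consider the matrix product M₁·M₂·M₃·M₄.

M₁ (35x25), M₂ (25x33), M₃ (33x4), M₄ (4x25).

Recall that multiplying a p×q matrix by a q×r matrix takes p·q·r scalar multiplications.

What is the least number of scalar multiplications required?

Adjacent pairs: M₁M₂ = 35·25·33 = 28875; M₂M₃ = 25·33·4 = 3300; M₃M₄ = 33·4·25 = 3300.
Length 3: M₁..M₃: k=1: 0+3300+35·25·4=6800; k=2: 28875+0+35·33·4=33495 → min 6800 | M₂..M₄: k=2: 0+3300+25·33·25=23925; k=3: 3300+0+25·4·25=5800 → min 5800.
Length 4: M₁..M₄: k=1: 0+5800+35·25·25=27675; k=2: 28875+3300+35·33·25=61050; k=3: 6800+0+35·4·25=10300 → min 10300.
Optimal order: ((M₁·(M₂·M₃))·M₄) with cost 10300.

10300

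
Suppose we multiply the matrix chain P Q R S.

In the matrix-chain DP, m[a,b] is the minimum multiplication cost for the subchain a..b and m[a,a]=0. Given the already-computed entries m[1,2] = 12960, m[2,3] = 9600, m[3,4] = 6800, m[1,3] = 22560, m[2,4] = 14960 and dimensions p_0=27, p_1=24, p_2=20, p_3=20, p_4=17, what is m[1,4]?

m[1,4] = min over k∈[1,3] of m[1,k]+m[k+1,4]+p_{0}·p_k·p_{4}.
k=1: 0 + 14960 + 27·24·17 = 25976; k=2: 12960 + 6800 + 27·20·17 = 28940; k=3: 22560 + 0 + 27·20·17 = 31740.
Minimum: 25976 at k=1.

25976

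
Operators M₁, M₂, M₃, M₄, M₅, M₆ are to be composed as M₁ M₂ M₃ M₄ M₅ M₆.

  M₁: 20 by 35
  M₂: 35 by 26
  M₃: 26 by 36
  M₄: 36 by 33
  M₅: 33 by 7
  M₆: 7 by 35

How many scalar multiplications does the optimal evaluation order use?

31038

Adjacent pairs: M₁M₂ = 20·35·26 = 18200; M₂M₃ = 35·26·36 = 32760; M₃M₄ = 26·36·33 = 30888; M₄M₅ = 36·33·7 = 8316; M₅M₆ = 33·7·35 = 8085.
Length 3: M₁..M₃: k=1: 0+32760+20·35·36=57960; k=2: 18200+0+20·26·36=36920 → min 36920 | M₂..M₄: k=2: 0+30888+35·26·33=60918; k=3: 32760+0+35·36·33=74340 → min 60918 | M₃..M₅: k=3: 0+8316+26·36·7=14868; k=4: 30888+0+26·33·7=36894 → min 14868 | M₄..M₆: k=4: 0+8085+36·33·35=49665; k=5: 8316+0+36·7·35=17136 → min 17136.
Length 4: M₁..M₄: k=1: 0+60918+20·35·33=84018; k=2: 18200+30888+20·26·33=66248; k=3: 36920+0+20·36·33=60680 → min 60680 | M₂..M₅: k=2: 0+14868+35·26·7=21238; k=3: 32760+8316+35·36·7=49896; k=4: 60918+0+35·33·7=69003 → min 21238 | M₃..M₆: k=3: 0+17136+26·36·35=49896; k=4: 30888+8085+26·33·35=69003; k=5: 14868+0+26·7·35=21238 → min 21238.
Length 5: M₁..M₅: k=1: 0+21238+20·35·7=26138; k=2: 18200+14868+20·26·7=36708; k=3: 36920+8316+20·36·7=50276; k=4: 60680+0+20·33·7=65300 → min 26138 | M₂..M₆: k=2: 0+21238+35·26·35=53088; k=3: 32760+17136+35·36·35=93996; k=4: 60918+8085+35·33·35=109428; k=5: 21238+0+35·7·35=29813 → min 29813.
Length 6: M₁..M₆: k=1: 0+29813+20·35·35=54313; k=2: 18200+21238+20·26·35=57638; k=3: 36920+17136+20·36·35=79256; k=4: 60680+8085+20·33·35=91865; k=5: 26138+0+20·7·35=31038 → min 31038.
Optimal order: ((M₁ (M₂ (M₃ (M₄ M₅)))) M₆) with cost 31038.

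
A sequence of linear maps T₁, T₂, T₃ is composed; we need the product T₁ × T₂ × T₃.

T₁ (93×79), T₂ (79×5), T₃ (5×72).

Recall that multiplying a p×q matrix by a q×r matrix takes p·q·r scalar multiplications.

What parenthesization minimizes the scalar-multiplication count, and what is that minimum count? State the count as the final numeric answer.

70215

(T₁ × (T₂ × T₃)): cost 557424.
((T₁ × T₂) × T₃): cost 70215.
Optimal: ((T₁ × T₂) × T₃) with cost 70215.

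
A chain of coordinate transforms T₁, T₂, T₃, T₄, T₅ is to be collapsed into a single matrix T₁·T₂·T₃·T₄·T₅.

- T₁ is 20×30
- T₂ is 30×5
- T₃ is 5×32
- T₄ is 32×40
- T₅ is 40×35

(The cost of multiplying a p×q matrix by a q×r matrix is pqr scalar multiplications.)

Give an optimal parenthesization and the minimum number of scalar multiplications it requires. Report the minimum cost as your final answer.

Adjacent pairs: T₁T₂ = 20·30·5 = 3000; T₂T₃ = 30·5·32 = 4800; T₃T₄ = 5·32·40 = 6400; T₄T₅ = 32·40·35 = 44800.
Length 3: T₁..T₃: k=1: 0+4800+20·30·32=24000; k=2: 3000+0+20·5·32=6200 → min 6200 | T₂..T₄: k=2: 0+6400+30·5·40=12400; k=3: 4800+0+30·32·40=43200 → min 12400 | T₃..T₅: k=3: 0+44800+5·32·35=50400; k=4: 6400+0+5·40·35=13400 → min 13400.
Length 4: T₁..T₄: k=1: 0+12400+20·30·40=36400; k=2: 3000+6400+20·5·40=13400; k=3: 6200+0+20·32·40=31800 → min 13400 | T₂..T₅: k=2: 0+13400+30·5·35=18650; k=3: 4800+44800+30·32·35=83200; k=4: 12400+0+30·40·35=54400 → min 18650.
Length 5: T₁..T₅: k=1: 0+18650+20·30·35=39650; k=2: 3000+13400+20·5·35=19900; k=3: 6200+44800+20·32·35=73400; k=4: 13400+0+20·40·35=41400 → min 19900.
Optimal parenthesization: ((T₁·T₂)·((T₃·T₄)·T₅)) with cost 19900.

19900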